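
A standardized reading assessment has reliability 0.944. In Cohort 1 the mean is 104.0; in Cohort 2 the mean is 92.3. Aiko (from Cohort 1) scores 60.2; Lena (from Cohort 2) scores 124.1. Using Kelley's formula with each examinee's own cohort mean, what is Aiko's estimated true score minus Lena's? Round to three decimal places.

T̂_Aiko = 0.944(60.2) + 0.056(104.0) = 62.65280
T̂_Lena = 0.944(124.1) + 0.056(92.3) = 122.31920
Difference = 62.65280 − 122.31920 = -59.66640

-59.666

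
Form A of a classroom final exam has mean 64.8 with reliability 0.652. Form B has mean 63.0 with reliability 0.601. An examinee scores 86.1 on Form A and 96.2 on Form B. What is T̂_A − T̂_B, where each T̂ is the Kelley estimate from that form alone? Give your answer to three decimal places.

T̂_A = 0.652(86.1) + 0.348(64.8) = 78.68760
T̂_B = 0.601(96.2) + 0.399(63.0) = 82.95320
T̂_A − T̂_B = -4.26560

-4.266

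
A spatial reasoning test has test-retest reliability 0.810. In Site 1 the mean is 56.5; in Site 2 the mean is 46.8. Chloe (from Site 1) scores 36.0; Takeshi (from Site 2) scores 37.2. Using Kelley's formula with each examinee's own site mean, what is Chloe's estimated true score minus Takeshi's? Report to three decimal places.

T̂_Chloe = 0.810(36.0) + 0.190(56.5) = 39.89500
T̂_Takeshi = 0.810(37.2) + 0.190(46.8) = 39.02400
Difference = 39.89500 − 39.02400 = 0.87100

0.871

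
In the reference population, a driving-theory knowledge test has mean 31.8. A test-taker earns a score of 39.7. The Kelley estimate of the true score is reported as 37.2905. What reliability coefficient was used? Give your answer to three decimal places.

0.695

T̂ = ρX + (1 − ρ)μ  ⇒  T̂ − μ = ρ(X − μ)
ρ = (T̂ − μ)/(X − μ) = (37.2905 − 31.8) / (39.7 − 31.8) = 5.4905 / 7.9 = 0.69500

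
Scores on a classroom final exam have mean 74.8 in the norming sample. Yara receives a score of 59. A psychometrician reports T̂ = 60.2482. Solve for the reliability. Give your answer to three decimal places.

0.921

T̂ = ρX + (1 − ρ)μ  ⇒  T̂ − μ = ρ(X − μ)
ρ = (T̂ − μ)/(X − μ) = (60.2482 − 74.8) / (59 − 74.8) = -14.5518 / -15.8 = 0.92100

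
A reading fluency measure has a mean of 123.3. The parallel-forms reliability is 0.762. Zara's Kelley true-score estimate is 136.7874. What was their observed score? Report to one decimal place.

T̂ = ρX + (1 − ρ)μ  ⇒  X = (T̂ − (1 − ρ)μ) / ρ
X = (136.7874 − 0.238 × 123.3) / 0.762 = (136.7874 − 29.3454) / 0.762 = 107.4420 / 0.762 = 141.000

141.0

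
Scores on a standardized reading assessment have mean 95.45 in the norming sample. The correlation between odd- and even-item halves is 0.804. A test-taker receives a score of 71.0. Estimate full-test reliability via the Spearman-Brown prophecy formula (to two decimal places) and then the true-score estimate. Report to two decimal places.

Spearman-Brown: ρ = 2r/(1 + r) = 2(0.804)/(1 + 0.804) = 1.6080/1.804 = 0.8914 → 0.89
T̂ = 0.89(71.0) + 0.11(95.45) = 63.190 + 10.4995 = 73.689 → 73.69

73.69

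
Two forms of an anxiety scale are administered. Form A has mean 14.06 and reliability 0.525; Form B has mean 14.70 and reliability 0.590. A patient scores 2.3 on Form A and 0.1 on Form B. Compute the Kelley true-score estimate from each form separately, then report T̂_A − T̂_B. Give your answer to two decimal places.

1.80

T̂_A = 0.525(2.3) + 0.475(14.06) = 7.8860
T̂_B = 0.590(0.1) + 0.410(14.70) = 6.0860
T̂_A − T̂_B = 1.8000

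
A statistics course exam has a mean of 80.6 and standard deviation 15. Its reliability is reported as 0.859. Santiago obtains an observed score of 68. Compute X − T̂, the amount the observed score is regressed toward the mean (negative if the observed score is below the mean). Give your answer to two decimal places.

Regress the observed score toward the mean by the unreliability: T̂ = 0.859·68 + 0.141·80.6 = 58.412 + 11.3646 = 69.7766.
X − T̂ = 68 − 69.777 = -1.777 → -1.78

-1.78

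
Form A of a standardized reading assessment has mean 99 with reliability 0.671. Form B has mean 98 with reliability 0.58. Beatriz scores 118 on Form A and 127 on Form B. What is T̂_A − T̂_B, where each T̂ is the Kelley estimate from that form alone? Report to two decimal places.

T̂_A = 0.671(118) + 0.329(99) = 111.7490
T̂_B = 0.58(127) + 0.42(98) = 114.8200
T̂_A − T̂_B = -3.0710

-3.07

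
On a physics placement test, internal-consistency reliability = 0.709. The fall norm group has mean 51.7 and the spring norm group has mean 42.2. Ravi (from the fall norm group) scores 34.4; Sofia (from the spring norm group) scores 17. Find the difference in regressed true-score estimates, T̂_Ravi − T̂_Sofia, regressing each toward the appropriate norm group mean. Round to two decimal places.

T̂_Ravi = 0.709(34.4) + 0.291(51.7) = 39.4343
T̂_Sofia = 0.709(17) + 0.291(42.2) = 24.3332
Difference = 39.4343 − 24.3332 = 15.1011

15.10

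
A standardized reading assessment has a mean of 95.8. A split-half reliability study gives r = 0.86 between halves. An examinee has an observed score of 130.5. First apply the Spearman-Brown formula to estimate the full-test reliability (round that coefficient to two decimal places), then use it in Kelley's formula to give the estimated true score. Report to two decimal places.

127.72

Spearman-Brown: ρ = 2r/(1 + r) = 2(0.86)/(1 + 0.86) = 1.720/1.86 = 0.9247 → 0.92
T̂ = ρX + (1 − ρ)μ
  = 0.92 × 130.5 + 0.08 × 95.8
  = 120.060 + 7.664
  = 127.724
  ≈ 127.72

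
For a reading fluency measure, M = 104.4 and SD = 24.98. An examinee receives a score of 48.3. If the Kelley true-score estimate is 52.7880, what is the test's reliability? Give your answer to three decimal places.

T̂ = ρX + (1 − ρ)μ  ⇒  T̂ − μ = ρ(X − μ)
ρ = (T̂ − μ)/(X − μ) = (52.7880 − 104.4) / (48.3 − 104.4) = -51.6120 / -56.1 = 0.92000

0.920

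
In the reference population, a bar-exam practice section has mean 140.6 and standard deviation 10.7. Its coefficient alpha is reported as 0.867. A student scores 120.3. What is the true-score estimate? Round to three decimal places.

T̂ = ρX + (1 − ρ)μ
  = 0.867 × 120.3 + 0.133 × 140.6
  = 104.3001 + 18.6998
  = 122.9999
  ≈ 123.000

123.000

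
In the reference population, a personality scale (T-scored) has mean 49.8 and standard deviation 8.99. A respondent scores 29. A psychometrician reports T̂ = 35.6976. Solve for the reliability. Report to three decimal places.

T̂ = ρX + (1 − ρ)μ  ⇒  T̂ − μ = ρ(X − μ)
ρ = (T̂ − μ)/(X − μ) = (35.6976 − 49.8) / (29 − 49.8) = -14.1024 / -20.8 = 0.67800

0.678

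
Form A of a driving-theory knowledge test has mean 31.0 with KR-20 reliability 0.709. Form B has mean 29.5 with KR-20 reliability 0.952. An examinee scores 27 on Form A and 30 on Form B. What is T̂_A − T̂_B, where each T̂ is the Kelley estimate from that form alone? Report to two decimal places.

-1.81

T̂_A = 0.709(27) + 0.291(31.0) = 28.1640
T̂_B = 0.952(30) + 0.048(29.5) = 29.9760
T̂_A − T̂_B = -1.8120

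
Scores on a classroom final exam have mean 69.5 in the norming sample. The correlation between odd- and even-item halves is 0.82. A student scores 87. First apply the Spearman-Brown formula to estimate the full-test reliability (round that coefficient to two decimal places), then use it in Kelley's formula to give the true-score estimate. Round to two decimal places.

85.25

Spearman-Brown: ρ = 2r/(1 + r) = 2(0.82)/(1 + 0.82) = 1.640/1.82 = 0.9011 → 0.90
Kelley's formula gives T̂ = 0.90·87 + 0.10·69.5 = 78.30 + 6.950 = 85.250.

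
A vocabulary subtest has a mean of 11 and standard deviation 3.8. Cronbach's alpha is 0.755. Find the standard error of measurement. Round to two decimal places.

1.88

SEM = SD · √(1 − ρ) = 3.8 × √0.245 = 3.8 × 0.4950 = 1.881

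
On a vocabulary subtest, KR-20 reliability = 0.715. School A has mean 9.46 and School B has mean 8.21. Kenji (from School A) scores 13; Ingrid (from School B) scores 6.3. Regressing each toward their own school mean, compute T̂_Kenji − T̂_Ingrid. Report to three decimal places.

5.147

T̂_Kenji = 0.715(13) + 0.285(9.46) = 11.99110
T̂_Ingrid = 0.715(6.3) + 0.285(8.21) = 6.84435
Difference = 11.99110 − 6.84435 = 5.14675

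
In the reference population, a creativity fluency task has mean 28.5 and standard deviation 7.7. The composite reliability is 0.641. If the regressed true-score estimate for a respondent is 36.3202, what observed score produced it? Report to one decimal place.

40.7

T̂ = ρX + (1 − ρ)μ  ⇒  X = (T̂ − (1 − ρ)μ) / ρ
X = (36.3202 − 0.359 × 28.5) / 0.641 = (36.3202 − 10.2315) / 0.641 = 26.0887 / 0.641 = 40.700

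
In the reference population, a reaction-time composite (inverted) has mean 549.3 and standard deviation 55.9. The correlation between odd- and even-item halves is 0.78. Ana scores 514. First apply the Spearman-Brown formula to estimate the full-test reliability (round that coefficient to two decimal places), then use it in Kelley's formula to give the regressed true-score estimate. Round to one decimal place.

Spearman-Brown: ρ = 2r/(1 + r) = 2(0.78)/(1 + 0.78) = 1.560/1.78 = 0.8764 → 0.88
T̂ = ρX + (1 − ρ)μ
  = 0.88 × 514 + 0.12 × 549.3
  = 452.32 + 65.916
  = 518.24
  ≈ 518.2

518.2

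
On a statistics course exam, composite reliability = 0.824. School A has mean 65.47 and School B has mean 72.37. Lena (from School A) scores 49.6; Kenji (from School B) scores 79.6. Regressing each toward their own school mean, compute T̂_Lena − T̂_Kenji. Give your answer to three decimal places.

-25.934

T̂_Lena = 0.824(49.6) + 0.176(65.47) = 52.39312
T̂_Kenji = 0.824(79.6) + 0.176(72.37) = 78.32752
Difference = 52.39312 − 78.32752 = -25.93440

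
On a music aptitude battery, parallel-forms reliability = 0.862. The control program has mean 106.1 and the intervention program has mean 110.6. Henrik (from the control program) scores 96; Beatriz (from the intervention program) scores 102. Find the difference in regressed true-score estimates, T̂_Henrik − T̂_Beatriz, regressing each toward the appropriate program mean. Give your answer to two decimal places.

-5.79

T̂_Henrik = 0.862(96) + 0.138(106.1) = 97.3938
T̂_Beatriz = 0.862(102) + 0.138(110.6) = 103.1868
Difference = 97.3938 − 103.1868 = -5.7930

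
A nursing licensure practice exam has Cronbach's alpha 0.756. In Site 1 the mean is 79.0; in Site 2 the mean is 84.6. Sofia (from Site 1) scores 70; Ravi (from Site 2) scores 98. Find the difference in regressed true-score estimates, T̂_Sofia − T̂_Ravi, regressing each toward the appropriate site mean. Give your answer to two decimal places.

T̂_Sofia = 0.756(70) + 0.244(79.0) = 72.1960
T̂_Ravi = 0.756(98) + 0.244(84.6) = 94.7304
Difference = 72.1960 − 94.7304 = -22.5344

-22.53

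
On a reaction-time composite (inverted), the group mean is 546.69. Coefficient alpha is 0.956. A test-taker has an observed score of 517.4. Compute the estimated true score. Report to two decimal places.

518.69

T̂ = ρX + (1 − ρ)μ
  = 0.956 × 517.4 + 0.044 × 546.69
  = 494.6344 + 24.05436
  = 518.689
  ≈ 518.69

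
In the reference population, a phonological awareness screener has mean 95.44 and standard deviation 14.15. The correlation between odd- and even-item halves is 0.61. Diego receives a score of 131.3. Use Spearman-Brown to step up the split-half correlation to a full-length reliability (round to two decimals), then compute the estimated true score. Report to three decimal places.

Spearman-Brown: ρ = 2r/(1 + r) = 2(0.61)/(1 + 0.61) = 1.220/1.61 = 0.7578 → 0.76
T̂ = ρX + (1 − ρ)μ
  = 0.76 × 131.3 + 0.24 × 95.44
  = 99.788 + 22.9056
  = 122.6936
  ≈ 122.694

122.694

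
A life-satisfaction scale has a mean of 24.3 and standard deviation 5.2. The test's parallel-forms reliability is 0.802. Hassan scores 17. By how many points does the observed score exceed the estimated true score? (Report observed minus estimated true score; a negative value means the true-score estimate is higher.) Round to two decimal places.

-1.45

T̂ = 0.802(17) + 0.198(24.3) = 13.634 + 4.8114 = 18.4454 → 18.445
X − T̂ = 17 − 18.445 = -1.445 → -1.45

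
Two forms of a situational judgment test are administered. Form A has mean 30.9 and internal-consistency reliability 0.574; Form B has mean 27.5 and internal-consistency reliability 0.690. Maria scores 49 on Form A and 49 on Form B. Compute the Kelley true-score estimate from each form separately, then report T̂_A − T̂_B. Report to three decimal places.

T̂_A = 0.574(49) + 0.426(30.9) = 41.28940
T̂_B = 0.690(49) + 0.310(27.5) = 42.33500
T̂_A − T̂_B = -1.04560

-1.046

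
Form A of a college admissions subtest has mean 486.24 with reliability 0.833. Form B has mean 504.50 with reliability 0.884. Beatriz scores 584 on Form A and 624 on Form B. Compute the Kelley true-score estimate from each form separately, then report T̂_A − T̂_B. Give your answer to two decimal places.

T̂_A = 0.833(584) + 0.167(486.24) = 567.6741
T̂_B = 0.884(624) + 0.116(504.50) = 610.1380
T̂_A − T̂_B = -42.4639

-42.46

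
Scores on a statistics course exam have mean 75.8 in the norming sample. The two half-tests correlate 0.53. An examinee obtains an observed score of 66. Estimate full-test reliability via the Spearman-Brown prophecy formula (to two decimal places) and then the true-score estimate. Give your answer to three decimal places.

Spearman-Brown: ρ = 2r/(1 + r) = 2(0.53)/(1 + 0.53) = 1.060/1.53 = 0.6928 → 0.69
T̂ = ρX + (1 − ρ)μ
  = 0.69 × 66 + 0.31 × 75.8
  = 45.54 + 23.498
  = 69.0380
  ≈ 69.038

69.038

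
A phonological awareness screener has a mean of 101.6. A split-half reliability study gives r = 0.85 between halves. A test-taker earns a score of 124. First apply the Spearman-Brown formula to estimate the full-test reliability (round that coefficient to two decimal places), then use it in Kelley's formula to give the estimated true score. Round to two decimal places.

Spearman-Brown: ρ = 2r/(1 + r) = 2(0.85)/(1 + 0.85) = 1.700/1.85 = 0.9189 → 0.92
T̂ = ρX + (1 − ρ)μ
  = 0.92 × 124 + 0.08 × 101.6
  = 114.08 + 8.128
  = 122.208
  ≈ 122.21

122.21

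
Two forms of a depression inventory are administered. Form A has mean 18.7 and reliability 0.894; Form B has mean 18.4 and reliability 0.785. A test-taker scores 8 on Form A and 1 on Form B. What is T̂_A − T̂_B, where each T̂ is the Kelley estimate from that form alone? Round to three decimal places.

4.393

T̂_A = 0.894(8) + 0.106(18.7) = 9.13420
T̂_B = 0.785(1) + 0.215(18.4) = 4.74100
T̂_A − T̂_B = 4.39320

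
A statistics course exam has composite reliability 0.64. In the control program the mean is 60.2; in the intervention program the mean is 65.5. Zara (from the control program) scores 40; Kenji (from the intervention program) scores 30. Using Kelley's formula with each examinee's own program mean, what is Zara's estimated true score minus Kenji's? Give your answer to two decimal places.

4.49

T̂_Zara = 0.64(40) + 0.36(60.2) = 47.2720
T̂_Kenji = 0.64(30) + 0.36(65.5) = 42.7800
Difference = 47.2720 − 42.7800 = 4.4920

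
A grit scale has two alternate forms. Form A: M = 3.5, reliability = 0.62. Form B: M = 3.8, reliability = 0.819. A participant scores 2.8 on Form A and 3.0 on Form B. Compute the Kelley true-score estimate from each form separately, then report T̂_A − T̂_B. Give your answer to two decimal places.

T̂_A = 0.62(2.8) + 0.38(3.5) = 3.0660
T̂_B = 0.819(3.0) + 0.181(3.8) = 3.1448
T̂_A − T̂_B = -0.0788

-0.08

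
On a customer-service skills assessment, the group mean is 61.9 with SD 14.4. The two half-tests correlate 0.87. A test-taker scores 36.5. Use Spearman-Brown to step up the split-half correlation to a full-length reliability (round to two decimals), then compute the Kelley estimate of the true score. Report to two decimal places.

38.28

Spearman-Brown: ρ = 2r/(1 + r) = 2(0.87)/(1 + 0.87) = 1.740/1.87 = 0.9305 → 0.93
T̂ = 0.93(36.5) + 0.07(61.9) = 33.945 + 4.333 = 38.278 → 38.28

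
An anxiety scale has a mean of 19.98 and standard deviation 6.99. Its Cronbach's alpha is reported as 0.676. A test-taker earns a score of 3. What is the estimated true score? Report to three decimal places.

8.502

T̂ = 0.676(3) + 0.324(19.98) = 2.028 + 6.47352 = 8.5015 → 8.502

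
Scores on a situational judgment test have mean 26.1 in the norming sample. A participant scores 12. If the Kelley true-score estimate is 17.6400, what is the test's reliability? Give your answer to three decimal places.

0.600

T̂ = ρX + (1 − ρ)μ  ⇒  T̂ − μ = ρ(X − μ)
ρ = (T̂ − μ)/(X − μ) = (17.6400 − 26.1) / (12 − 26.1) = -8.4600 / -14.1 = 0.60000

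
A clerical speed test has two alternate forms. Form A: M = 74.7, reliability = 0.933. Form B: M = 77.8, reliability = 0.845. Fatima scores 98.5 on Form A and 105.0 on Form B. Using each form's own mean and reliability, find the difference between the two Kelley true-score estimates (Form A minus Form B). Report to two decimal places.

-3.88

T̂_A = 0.933(98.5) + 0.067(74.7) = 96.9054
T̂_B = 0.845(105.0) + 0.155(77.8) = 100.7840
T̂_A − T̂_B = -3.8786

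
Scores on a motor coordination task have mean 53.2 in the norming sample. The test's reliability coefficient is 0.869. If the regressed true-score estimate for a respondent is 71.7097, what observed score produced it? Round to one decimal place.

T̂ = ρX + (1 − ρ)μ  ⇒  X = (T̂ − (1 − ρ)μ) / ρ
X = (71.7097 − 0.131 × 53.2) / 0.869 = (71.7097 − 6.9692) / 0.869 = 64.7405 / 0.869 = 74.500

74.5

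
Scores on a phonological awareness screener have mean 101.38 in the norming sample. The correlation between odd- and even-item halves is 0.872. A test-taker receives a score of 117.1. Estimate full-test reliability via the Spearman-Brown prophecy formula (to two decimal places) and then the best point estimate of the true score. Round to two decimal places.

116.00

Spearman-Brown: ρ = 2r/(1 + r) = 2(0.872)/(1 + 0.872) = 1.7440/1.872 = 0.9316 → 0.93
Weight the observed score by reliability and the mean by (1 − reliability): T̂ = 0.93·117.1 + 0.07·101.38 = 108.903 + 7.0966 = 116.000.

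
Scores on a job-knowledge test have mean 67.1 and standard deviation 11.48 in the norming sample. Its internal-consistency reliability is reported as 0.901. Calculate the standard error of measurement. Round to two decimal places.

3.61

SEM = SD · √(1 − ρ) = 11.48 × √0.099 = 11.48 × 0.3146 = 3.612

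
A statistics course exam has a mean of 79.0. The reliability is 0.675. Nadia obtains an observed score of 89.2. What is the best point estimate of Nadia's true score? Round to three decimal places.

T̂ = 0.675(89.2) + 0.325(79.0) = 60.2100 + 25.6750 = 85.8850 → 85.885

85.885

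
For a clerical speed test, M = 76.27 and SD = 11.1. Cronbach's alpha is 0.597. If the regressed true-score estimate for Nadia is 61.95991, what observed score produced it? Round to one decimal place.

52.3

T̂ = ρX + (1 − ρ)μ  ⇒  X = (T̂ − (1 − ρ)μ) / ρ
X = (61.95991 − 0.403 × 76.27) / 0.597 = (61.95991 − 30.73681) / 0.597 = 31.22310 / 0.597 = 52.300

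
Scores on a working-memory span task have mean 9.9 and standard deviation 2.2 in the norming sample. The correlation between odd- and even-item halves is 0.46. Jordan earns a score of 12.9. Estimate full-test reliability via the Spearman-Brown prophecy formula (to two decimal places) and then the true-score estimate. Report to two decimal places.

Spearman-Brown: ρ = 2r/(1 + r) = 2(0.46)/(1 + 0.46) = 0.920/1.46 = 0.6301 → 0.63
Kelley's formula gives T̂ = 0.63·12.9 + 0.37·9.9 = 8.127 + 3.663 = 11.790.

11.79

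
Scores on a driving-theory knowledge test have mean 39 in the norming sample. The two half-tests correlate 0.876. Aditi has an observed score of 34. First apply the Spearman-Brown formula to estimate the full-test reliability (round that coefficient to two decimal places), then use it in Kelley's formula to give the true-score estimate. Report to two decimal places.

34.35

Spearman-Brown: ρ = 2r/(1 + r) = 2(0.876)/(1 + 0.876) = 1.7520/1.876 = 0.9339 → 0.93
Weight the observed score by reliability and the mean by (1 − reliability): T̂ = 0.93·34 + 0.07·39 = 31.62 + 2.73 = 34.350.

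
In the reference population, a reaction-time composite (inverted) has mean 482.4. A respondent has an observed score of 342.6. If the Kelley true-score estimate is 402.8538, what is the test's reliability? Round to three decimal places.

0.569

T̂ = ρX + (1 − ρ)μ  ⇒  T̂ − μ = ρ(X − μ)
ρ = (T̂ − μ)/(X − μ) = (402.8538 − 482.4) / (342.6 − 482.4) = -79.5462 / -139.8 = 0.56900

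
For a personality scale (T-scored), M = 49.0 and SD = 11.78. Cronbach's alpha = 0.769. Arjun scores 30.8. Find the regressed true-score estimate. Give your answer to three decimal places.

Weight the observed score by reliability and the mean by (1 − reliability): T̂ = 0.769·30.8 + 0.231·49.0 = 23.6852 + 11.3190 = 35.0042.

35.004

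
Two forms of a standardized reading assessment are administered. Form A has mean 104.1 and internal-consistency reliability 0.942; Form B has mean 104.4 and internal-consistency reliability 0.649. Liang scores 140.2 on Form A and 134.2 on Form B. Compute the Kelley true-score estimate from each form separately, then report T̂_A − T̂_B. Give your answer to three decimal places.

14.366

T̂_A = 0.942(140.2) + 0.058(104.1) = 138.10620
T̂_B = 0.649(134.2) + 0.351(104.4) = 123.74020
T̂_A − T̂_B = 14.36600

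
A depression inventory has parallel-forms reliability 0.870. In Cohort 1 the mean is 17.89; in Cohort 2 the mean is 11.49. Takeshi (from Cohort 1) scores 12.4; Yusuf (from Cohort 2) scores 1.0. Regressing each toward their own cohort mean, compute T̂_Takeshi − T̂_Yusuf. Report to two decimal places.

10.75

T̂_Takeshi = 0.870(12.4) + 0.130(17.89) = 13.1137
T̂_Yusuf = 0.870(1.0) + 0.130(11.49) = 2.3637
Difference = 13.1137 − 2.3637 = 10.7500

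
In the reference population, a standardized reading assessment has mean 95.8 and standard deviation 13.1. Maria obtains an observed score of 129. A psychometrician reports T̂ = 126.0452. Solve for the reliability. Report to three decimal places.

0.911

T̂ = ρX + (1 − ρ)μ  ⇒  T̂ − μ = ρ(X − μ)
ρ = (T̂ − μ)/(X − μ) = (126.0452 − 95.8) / (129 − 95.8) = 30.2452 / 33.2 = 0.91100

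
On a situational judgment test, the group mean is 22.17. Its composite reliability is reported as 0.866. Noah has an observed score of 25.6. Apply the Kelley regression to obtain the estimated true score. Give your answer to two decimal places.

25.14

Regress the observed score toward the mean by the unreliability: T̂ = 0.866·25.6 + 0.134·22.17 = 22.1696 + 2.97078 = 25.140.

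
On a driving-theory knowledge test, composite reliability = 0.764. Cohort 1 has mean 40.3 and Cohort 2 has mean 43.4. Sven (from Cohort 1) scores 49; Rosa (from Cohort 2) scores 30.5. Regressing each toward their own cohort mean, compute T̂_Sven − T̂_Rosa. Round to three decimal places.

T̂_Sven = 0.764(49) + 0.236(40.3) = 46.94680
T̂_Rosa = 0.764(30.5) + 0.236(43.4) = 33.54440
Difference = 46.94680 − 33.54440 = 13.40240

13.402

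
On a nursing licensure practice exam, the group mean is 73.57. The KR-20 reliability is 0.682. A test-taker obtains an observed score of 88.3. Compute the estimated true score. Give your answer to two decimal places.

83.62

Kelley's formula gives T̂ = 0.682·88.3 + 0.318·73.57 = 60.2206 + 23.39526 = 83.616.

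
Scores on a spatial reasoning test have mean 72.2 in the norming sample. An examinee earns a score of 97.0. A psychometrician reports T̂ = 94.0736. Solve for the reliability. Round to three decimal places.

T̂ = ρX + (1 − ρ)μ  ⇒  T̂ − μ = ρ(X − μ)
ρ = (T̂ − μ)/(X − μ) = (94.0736 − 72.2) / (97.0 − 72.2) = 21.8736 / 24.8 = 0.88200

0.882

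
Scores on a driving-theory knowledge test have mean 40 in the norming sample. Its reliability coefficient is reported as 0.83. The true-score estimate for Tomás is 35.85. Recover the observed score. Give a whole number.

35

T̂ = ρX + (1 − ρ)μ  ⇒  X = (T̂ − (1 − ρ)μ) / ρ
X = (35.85 − 0.17 × 40) / 0.83 = (35.85 − 6.80) / 0.83 = 29.05 / 0.83 = 35.00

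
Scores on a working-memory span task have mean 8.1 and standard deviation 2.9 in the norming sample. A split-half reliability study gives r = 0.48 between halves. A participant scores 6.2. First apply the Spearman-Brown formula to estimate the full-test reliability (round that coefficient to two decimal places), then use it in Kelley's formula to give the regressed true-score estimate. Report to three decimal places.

Spearman-Brown: ρ = 2r/(1 + r) = 2(0.48)/(1 + 0.48) = 0.960/1.48 = 0.6486 → 0.65
T̂ = ρX + (1 − ρ)μ
  = 0.65 × 6.2 + 0.35 × 8.1
  = 4.030 + 2.835
  = 6.8650
  ≈ 6.865

6.865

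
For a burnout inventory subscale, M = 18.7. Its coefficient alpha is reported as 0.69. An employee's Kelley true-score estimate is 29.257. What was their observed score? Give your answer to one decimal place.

34.0

T̂ = ρX + (1 − ρ)μ  ⇒  X = (T̂ − (1 − ρ)μ) / ρ
X = (29.257 − 0.31 × 18.7) / 0.69 = (29.257 − 5.797) / 0.69 = 23.460 / 0.69 = 34.000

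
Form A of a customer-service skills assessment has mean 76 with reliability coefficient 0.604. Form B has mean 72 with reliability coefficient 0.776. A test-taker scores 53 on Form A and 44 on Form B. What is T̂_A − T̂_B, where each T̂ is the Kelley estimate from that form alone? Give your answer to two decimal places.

T̂_A = 0.604(53) + 0.396(76) = 62.1080
T̂_B = 0.776(44) + 0.224(72) = 50.2720
T̂_A − T̂_B = 11.8360

11.84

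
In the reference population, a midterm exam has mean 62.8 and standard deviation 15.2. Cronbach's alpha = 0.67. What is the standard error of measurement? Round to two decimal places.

8.73

SEM = SD · √(1 − ρ) = 15.2 × √0.33 = 15.2 × 0.5745 = 8.732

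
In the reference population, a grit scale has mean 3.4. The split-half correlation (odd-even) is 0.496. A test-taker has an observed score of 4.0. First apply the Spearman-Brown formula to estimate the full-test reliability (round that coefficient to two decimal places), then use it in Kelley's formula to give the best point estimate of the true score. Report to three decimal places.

3.796

Spearman-Brown: ρ = 2r/(1 + r) = 2(0.496)/(1 + 0.496) = 0.9920/1.496 = 0.6631 → 0.66
Regress the observed score toward the mean by the unreliability: T̂ = 0.66·4.0 + 0.34·3.4 = 2.640 + 1.156 = 3.7960.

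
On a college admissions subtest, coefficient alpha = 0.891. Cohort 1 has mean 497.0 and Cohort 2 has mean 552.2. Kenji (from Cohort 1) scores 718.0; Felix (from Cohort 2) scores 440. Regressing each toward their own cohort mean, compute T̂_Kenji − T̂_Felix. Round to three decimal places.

241.681

T̂_Kenji = 0.891(718.0) + 0.109(497.0) = 693.91100
T̂_Felix = 0.891(440) + 0.109(552.2) = 452.22980
Difference = 693.91100 − 452.22980 = 241.68120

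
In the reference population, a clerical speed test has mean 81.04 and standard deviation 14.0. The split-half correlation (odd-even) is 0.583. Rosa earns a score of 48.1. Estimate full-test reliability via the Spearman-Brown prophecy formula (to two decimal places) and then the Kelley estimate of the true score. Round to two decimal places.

56.66

Spearman-Brown: ρ = 2r/(1 + r) = 2(0.583)/(1 + 0.583) = 1.1660/1.583 = 0.7366 → 0.74
Regress the observed score toward the mean by the unreliability: T̂ = 0.74·48.1 + 0.26·81.04 = 35.594 + 21.0704 = 56.664.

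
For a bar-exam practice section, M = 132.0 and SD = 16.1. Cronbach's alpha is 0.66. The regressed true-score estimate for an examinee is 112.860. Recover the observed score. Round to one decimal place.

103.0

T̂ = ρX + (1 − ρ)μ  ⇒  X = (T̂ − (1 − ρ)μ) / ρ
X = (112.860 − 0.34 × 132.0) / 0.66 = (112.860 − 44.880) / 0.66 = 67.980 / 0.66 = 103.000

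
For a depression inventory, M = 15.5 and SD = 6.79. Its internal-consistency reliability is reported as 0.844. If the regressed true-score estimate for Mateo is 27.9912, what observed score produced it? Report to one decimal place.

T̂ = ρX + (1 − ρ)μ  ⇒  X = (T̂ − (1 − ρ)μ) / ρ
X = (27.9912 − 0.156 × 15.5) / 0.844 = (27.9912 − 2.4180) / 0.844 = 25.5732 / 0.844 = 30.300

30.3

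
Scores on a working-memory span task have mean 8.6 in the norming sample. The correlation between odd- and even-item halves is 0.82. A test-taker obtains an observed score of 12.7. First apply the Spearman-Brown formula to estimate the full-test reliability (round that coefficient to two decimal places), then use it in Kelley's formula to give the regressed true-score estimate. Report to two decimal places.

12.29

Spearman-Brown: ρ = 2r/(1 + r) = 2(0.82)/(1 + 0.82) = 1.640/1.82 = 0.9011 → 0.90
Regress the observed score toward the mean by the unreliability: T̂ = 0.90·12.7 + 0.10·8.6 = 11.430 + 0.860 = 12.290.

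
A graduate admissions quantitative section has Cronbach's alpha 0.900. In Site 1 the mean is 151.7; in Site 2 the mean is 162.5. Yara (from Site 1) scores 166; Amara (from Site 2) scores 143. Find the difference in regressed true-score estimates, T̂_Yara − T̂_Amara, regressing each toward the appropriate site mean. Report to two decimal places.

19.62

T̂_Yara = 0.900(166) + 0.100(151.7) = 164.5700
T̂_Amara = 0.900(143) + 0.100(162.5) = 144.9500
Difference = 164.5700 − 144.9500 = 19.6200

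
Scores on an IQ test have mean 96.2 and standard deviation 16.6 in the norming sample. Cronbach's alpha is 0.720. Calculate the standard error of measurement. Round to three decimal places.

SEM = SD · √(1 − ρ) = 16.6 × √0.280 = 16.6 × 0.5292 = 8.7839

8.784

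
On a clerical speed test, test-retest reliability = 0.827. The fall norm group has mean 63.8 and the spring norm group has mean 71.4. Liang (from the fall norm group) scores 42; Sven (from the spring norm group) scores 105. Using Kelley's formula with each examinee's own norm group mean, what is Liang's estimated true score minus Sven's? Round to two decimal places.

T̂_Liang = 0.827(42) + 0.173(63.8) = 45.7714
T̂_Sven = 0.827(105) + 0.173(71.4) = 99.1872
Difference = 45.7714 − 99.1872 = -53.4158

-53.42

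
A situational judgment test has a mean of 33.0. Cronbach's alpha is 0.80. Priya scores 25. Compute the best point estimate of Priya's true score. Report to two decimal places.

T̂ = ρX + (1 − ρ)μ
  = 0.80 × 25 + 0.20 × 33.0
  = 20.00 + 6.600
  = 26.600
  ≈ 26.60

26.60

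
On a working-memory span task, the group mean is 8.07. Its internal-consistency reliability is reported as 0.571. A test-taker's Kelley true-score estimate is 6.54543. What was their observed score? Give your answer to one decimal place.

T̂ = ρX + (1 − ρ)μ  ⇒  X = (T̂ − (1 − ρ)μ) / ρ
X = (6.54543 − 0.429 × 8.07) / 0.571 = (6.54543 − 3.46203) / 0.571 = 3.08340 / 0.571 = 5.400

5.4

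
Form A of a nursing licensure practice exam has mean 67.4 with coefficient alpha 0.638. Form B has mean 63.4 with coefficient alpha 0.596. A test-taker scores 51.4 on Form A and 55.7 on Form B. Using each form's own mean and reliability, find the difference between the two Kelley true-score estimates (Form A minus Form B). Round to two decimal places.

-1.62

T̂_A = 0.638(51.4) + 0.362(67.4) = 57.1920
T̂_B = 0.596(55.7) + 0.404(63.4) = 58.8108
T̂_A − T̂_B = -1.6188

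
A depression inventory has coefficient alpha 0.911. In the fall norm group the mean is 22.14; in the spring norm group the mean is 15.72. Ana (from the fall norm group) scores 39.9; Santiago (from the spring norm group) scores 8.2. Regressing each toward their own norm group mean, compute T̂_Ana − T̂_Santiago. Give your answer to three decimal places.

29.450

T̂_Ana = 0.911(39.9) + 0.089(22.14) = 38.31936
T̂_Santiago = 0.911(8.2) + 0.089(15.72) = 8.86928
Difference = 38.31936 − 8.86928 = 29.45008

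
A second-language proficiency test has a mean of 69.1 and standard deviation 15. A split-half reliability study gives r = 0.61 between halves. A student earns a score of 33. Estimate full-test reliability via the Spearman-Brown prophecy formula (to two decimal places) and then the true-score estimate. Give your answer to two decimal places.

Spearman-Brown: ρ = 2r/(1 + r) = 2(0.61)/(1 + 0.61) = 1.220/1.61 = 0.7578 → 0.76
T̂ = ρX + (1 − ρ)μ
  = 0.76 × 33 + 0.24 × 69.1
  = 25.08 + 16.584
  = 41.664
  ≈ 41.66

41.66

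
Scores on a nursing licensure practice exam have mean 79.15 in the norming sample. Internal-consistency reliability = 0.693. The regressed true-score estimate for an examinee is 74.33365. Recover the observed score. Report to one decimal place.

72.2

T̂ = ρX + (1 − ρ)μ  ⇒  X = (T̂ − (1 − ρ)μ) / ρ
X = (74.33365 − 0.307 × 79.15) / 0.693 = (74.33365 − 24.29905) / 0.693 = 50.03460 / 0.693 = 72.200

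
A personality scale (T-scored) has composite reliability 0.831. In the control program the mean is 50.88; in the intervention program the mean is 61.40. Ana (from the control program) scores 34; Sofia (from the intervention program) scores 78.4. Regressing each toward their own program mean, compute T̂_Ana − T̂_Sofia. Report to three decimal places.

T̂_Ana = 0.831(34) + 0.169(50.88) = 36.85272
T̂_Sofia = 0.831(78.4) + 0.169(61.40) = 75.52700
Difference = 36.85272 − 75.52700 = -38.67428

-38.674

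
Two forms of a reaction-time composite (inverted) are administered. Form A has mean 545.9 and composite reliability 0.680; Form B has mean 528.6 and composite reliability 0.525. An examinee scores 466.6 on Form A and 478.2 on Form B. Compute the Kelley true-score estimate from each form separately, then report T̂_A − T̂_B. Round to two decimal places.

-10.16

T̂_A = 0.680(466.6) + 0.320(545.9) = 491.9760
T̂_B = 0.525(478.2) + 0.475(528.6) = 502.1400
T̂_A − T̂_B = -10.1640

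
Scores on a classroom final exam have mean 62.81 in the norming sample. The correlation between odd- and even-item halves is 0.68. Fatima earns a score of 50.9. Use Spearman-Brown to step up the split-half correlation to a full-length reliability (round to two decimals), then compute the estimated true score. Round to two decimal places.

53.16

Spearman-Brown: ρ = 2r/(1 + r) = 2(0.68)/(1 + 0.68) = 1.360/1.68 = 0.8095 → 0.81
Regress the observed score toward the mean by the unreliability: T̂ = 0.81·50.9 + 0.19·62.81 = 41.229 + 11.9339 = 53.163.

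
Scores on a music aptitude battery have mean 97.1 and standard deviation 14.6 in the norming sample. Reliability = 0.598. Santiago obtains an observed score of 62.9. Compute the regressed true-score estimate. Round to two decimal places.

T̂ = ρX + (1 − ρ)μ
  = 0.598 × 62.9 + 0.402 × 97.1
  = 37.6142 + 39.0342
  = 76.648
  ≈ 76.65

76.65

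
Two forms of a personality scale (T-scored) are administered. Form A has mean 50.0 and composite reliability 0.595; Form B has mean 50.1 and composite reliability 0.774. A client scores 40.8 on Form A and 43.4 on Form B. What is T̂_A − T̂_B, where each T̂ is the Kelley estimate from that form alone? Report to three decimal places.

-0.388

T̂_A = 0.595(40.8) + 0.405(50.0) = 44.52600
T̂_B = 0.774(43.4) + 0.226(50.1) = 44.91420
T̂_A − T̂_B = -0.38820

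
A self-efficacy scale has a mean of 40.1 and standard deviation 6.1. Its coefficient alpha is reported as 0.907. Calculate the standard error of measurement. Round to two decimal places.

SEM = SD · √(1 − ρ) = 6.1 × √0.093 = 6.1 × 0.3050 = 1.860

1.86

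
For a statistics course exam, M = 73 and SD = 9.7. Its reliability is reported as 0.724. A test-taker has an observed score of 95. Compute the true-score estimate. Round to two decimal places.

88.93

Weight the observed score by reliability and the mean by (1 − reliability): T̂ = 0.724·95 + 0.276·73 = 68.780 + 20.148 = 88.928.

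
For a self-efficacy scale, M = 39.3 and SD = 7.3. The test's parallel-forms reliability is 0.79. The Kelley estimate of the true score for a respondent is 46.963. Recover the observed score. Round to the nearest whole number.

49

T̂ = ρX + (1 − ρ)μ  ⇒  X = (T̂ − (1 − ρ)μ) / ρ
X = (46.963 − 0.21 × 39.3) / 0.79 = (46.963 − 8.253) / 0.79 = 38.710 / 0.79 = 49.00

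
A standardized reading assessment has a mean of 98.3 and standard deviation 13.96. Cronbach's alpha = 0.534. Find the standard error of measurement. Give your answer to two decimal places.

9.53

SEM = SD · √(1 − ρ) = 13.96 × √0.466 = 13.96 × 0.6826 = 9.530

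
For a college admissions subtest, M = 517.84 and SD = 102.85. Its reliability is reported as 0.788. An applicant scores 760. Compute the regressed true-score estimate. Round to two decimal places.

708.66

T̂ = ρX + (1 − ρ)μ
  = 0.788 × 760 + 0.212 × 517.84
  = 598.880 + 109.78208
  = 708.662
  ≈ 708.66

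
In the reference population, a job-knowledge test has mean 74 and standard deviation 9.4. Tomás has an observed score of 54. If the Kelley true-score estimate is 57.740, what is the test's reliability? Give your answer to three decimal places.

0.813

T̂ = ρX + (1 − ρ)μ  ⇒  T̂ − μ = ρ(X − μ)
ρ = (T̂ − μ)/(X − μ) = (57.740 − 74) / (54 − 74) = -16.260 / -20.0 = 0.81300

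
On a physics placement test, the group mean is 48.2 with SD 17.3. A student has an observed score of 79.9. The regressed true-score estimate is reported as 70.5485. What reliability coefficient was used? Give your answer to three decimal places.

0.705

T̂ = ρX + (1 − ρ)μ  ⇒  T̂ − μ = ρ(X − μ)
ρ = (T̂ − μ)/(X − μ) = (70.5485 − 48.2) / (79.9 − 48.2) = 22.3485 / 31.7 = 0.70500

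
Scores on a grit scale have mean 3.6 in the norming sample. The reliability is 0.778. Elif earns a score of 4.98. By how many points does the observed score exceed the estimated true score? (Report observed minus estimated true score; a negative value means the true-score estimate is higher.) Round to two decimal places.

0.31

Regress the observed score toward the mean by the unreliability: T̂ = 0.778·4.98 + 0.222·3.6 = 3.87444 + 0.7992 = 4.6736.
X − T̂ = 4.98 − 4.674 = 0.306 → 0.31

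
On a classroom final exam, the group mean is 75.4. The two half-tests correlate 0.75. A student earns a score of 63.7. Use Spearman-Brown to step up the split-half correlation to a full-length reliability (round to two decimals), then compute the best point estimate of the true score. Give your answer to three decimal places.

Spearman-Brown: ρ = 2r/(1 + r) = 2(0.75)/(1 + 0.75) = 1.500/1.75 = 0.8571 → 0.86
T̂ = 0.86(63.7) + 0.14(75.4) = 54.782 + 10.556 = 65.3380 → 65.338

65.338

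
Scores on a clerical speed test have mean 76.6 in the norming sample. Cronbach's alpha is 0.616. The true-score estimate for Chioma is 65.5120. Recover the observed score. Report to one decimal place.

T̂ = ρX + (1 − ρ)μ  ⇒  X = (T̂ − (1 − ρ)μ) / ρ
X = (65.5120 − 0.384 × 76.6) / 0.616 = (65.5120 − 29.4144) / 0.616 = 36.0976 / 0.616 = 58.600

58.6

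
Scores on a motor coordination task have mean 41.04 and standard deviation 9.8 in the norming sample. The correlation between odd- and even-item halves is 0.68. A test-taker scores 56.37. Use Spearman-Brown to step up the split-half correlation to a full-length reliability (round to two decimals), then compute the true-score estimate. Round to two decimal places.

53.46

Spearman-Brown: ρ = 2r/(1 + r) = 2(0.68)/(1 + 0.68) = 1.360/1.68 = 0.8095 → 0.81
T̂ = ρX + (1 − ρ)μ
  = 0.81 × 56.37 + 0.19 × 41.04
  = 45.6597 + 7.7976
  = 53.457
  ≈ 53.46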